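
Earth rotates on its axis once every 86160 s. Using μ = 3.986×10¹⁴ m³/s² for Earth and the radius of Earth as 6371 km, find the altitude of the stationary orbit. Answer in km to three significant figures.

A synchronous orbit has period T, so by Kepler's third law a = (μT²/4π²)^(1/3).
μT²/4π² = 3.986×10¹⁴ × (8.616×10⁴)² / 39.48 = 7.495×10²² m³.
a = 4.216×10⁷ m = 42163 km.
Altitude h = a − R = 42163 − 6371 = 35792 km.

h_sync ≈ 35800 km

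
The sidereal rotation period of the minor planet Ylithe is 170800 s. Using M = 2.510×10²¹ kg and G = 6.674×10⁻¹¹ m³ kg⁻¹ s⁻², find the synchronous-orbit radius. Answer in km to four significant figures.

μ = GM = 6.674×10⁻¹¹ × 2.510×10²¹ = 1.675×10¹¹ m³/s².
A synchronous orbit has period T, so by Kepler's third law a = (μT²/4π²)^(1/3).
μT²/4π² = 1.675×10¹¹ × (1.708×10⁵)² / 39.48 = 1.238×10²⁰ m³.
a = 4.984×10⁶ m = 4983.8 km.

r_sync ≈ 4984 km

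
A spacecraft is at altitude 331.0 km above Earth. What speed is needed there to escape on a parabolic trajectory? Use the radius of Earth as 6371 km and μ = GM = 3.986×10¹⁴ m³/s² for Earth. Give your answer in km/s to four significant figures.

r = 6371 + 331.0 = 6702.0 km = 6.7020×10⁶ m.
Escape speed v_esc = √(2μ/r) = √(2 × 3.986×10¹⁴ / 6.702×10⁶) = √(1.189×10⁸) = 10910 m/s.
= 10.91 km/s.

v_esc ≈ 10.91 km/s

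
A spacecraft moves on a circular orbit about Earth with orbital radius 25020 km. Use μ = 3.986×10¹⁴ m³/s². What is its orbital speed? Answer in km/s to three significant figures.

v ≈ 3.99 km/s

r = 25020 km = 2.502×10⁷ m.
For a circular orbit v = √(μ/r) = √(3.986×10¹⁴ / 2.502×10⁷) = √(1.593×10⁷) = 3991 m/s.
That is 3.991 km/s.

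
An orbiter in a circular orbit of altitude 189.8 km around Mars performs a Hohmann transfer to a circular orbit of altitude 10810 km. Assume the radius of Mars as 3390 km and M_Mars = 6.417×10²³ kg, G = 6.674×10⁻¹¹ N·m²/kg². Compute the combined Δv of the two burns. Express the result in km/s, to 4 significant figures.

μ = GM = 6.674×10⁻¹¹ × 6.417×10²³ = 4.283×10¹³ m³/s².
r₁ = 3390 + 189.8 = 3579.8 km = 3.5798×10⁶ m.
r₂ = 3390 + 10810 = 14200 km = 1.4200×10⁷ m.
Transfer ellipse a_t = (r₁ + r₂)/2 = 8.890×10⁶ m.
At r₁: circular v_c1 = √(μ/r₁) = 3459 m/s; transfer-periapsis v_p = √[μ(2/r₁ − 1/a_t)] = 4371 m/s.
Δv₁ = v_p − v_c1 = 912.6 m/s.
At r₂: circular v_c2 = √(μ/r₂) = 1737 m/s; transfer-apoapsis v_a = √[μ(2/r₂ − 1/a_t)] = 1102 m/s.
Δv₂ = v_c2 − v_a = 634.6 m/s.
Total Δv = Δv₁ + Δv₂ = 1547 m/s = 1.547 km/s.

Δv_total ≈ 1.547 km/s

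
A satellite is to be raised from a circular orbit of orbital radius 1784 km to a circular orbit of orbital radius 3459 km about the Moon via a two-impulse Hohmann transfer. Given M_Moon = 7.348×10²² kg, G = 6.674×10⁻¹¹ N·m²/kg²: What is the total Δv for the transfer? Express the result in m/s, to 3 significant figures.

Δv_total ≈ 455 m/s

μ = GM = 6.674×10⁻¹¹ × 7.348×10²² = 4.904×10¹² m³/s².
r₁ = 1784 km = 1.784×10⁶ m.
r₂ = 3459 km = 3.459×10⁶ m.
Transfer ellipse a_t = (r₁ + r₂)/2 = 2.622×10⁶ m.
At r₁: circular v_c1 = √(μ/r₁) = 1658 m/s; transfer-perilune v_p = √[μ(2/r₁ − 1/a_t)] = 1904 m/s.
Δv₁ = v_p − v_c1 = 246.5 m/s.
At r₂: circular v_c2 = √(μ/r₂) = 1191 m/s; transfer-apolune v_a = √[μ(2/r₂ − 1/a_t)] = 982.3 m/s.
Δv₂ = v_c2 − v_a = 208.4 m/s.
Total Δv = Δv₁ + Δv₂ = 455.0 m/s.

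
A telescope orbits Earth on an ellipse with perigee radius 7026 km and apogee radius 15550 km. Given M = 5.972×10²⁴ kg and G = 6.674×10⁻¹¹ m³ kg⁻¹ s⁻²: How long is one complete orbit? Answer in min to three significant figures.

μ = GM = 6.674×10⁻¹¹ × 5.972×10²⁴ = 3.986×10¹⁴ m³/s².
Semi-major axis a = (r_p + r_a)/2 = (7026.0 + 15550)/2 = 11288 km = 1.129×10⁷ m.
By Kepler's third law T = 2π√(a³/μ) = 2π × 1.900×10³ = 1.194×10⁴ s.
= 198.9 min.

T ≈ 199 min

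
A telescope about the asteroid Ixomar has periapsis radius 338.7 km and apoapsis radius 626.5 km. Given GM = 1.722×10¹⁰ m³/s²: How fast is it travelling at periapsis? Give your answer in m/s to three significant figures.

v ≈ 257 m/s

Semi-major axis a = (r_p + r_a)/2 = 482.60 km = 4.826×10⁵ m.
Vis-viva: v² = μ(2/r − 1/a) = 1.722×10¹⁰ × (5.905×10⁻⁶ − 2.072×10⁻⁶) = 6.600×10⁴ m²/s².
v = 256.9 m/s.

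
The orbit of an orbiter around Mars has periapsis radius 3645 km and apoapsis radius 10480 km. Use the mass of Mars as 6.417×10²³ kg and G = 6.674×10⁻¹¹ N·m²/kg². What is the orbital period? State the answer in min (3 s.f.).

μ = GM = 6.674×10⁻¹¹ × 6.417×10²³ = 4.283×10¹³ m³/s².
Semi-major axis a = (r_p + r_a)/2 = (3645.0 + 10480)/2 = 7062.5 km = 7.062×10⁶ m.
By Kepler's third law T = 2π√(a³/μ) = 2π × 2.868×10³ = 1.802×10⁴ s.
= 300.3 min.

T ≈ 300 min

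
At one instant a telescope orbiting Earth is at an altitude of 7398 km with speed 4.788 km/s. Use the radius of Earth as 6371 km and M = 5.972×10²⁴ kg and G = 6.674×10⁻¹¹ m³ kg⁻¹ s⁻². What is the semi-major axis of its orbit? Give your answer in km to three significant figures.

a ≈ 11400 km

μ = GM = 6.674×10⁻¹¹ × 5.972×10²⁴ = 3.986×10¹⁴ m³/s².
r = 6371 + 7398 = 13769 km = 1.377×10⁷ m.
Vis-viva rearranged: 1/a = 2/r − v²/μ = 1.453×10⁻⁷ − 5.752×10⁻⁸ = 8.774×10⁻⁸ m⁻¹.
a = 1.140×10⁷ m = 11398 km.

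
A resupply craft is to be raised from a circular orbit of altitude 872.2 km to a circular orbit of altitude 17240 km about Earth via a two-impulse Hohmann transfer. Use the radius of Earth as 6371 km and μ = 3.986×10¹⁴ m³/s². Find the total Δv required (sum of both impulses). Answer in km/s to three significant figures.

Δv_total ≈ 3.05 km/s

r₁ = 6371 + 872.2 = 7243.2 km = 7.2432×10⁶ m.
r₂ = 6371 + 17240 = 23611 km = 2.3611×10⁷ m.
Transfer ellipse a_t = (r₁ + r₂)/2 = 1.543×10⁷ m.
At r₁: circular v_c1 = √(μ/r₁) = 7418 m/s; transfer-perigee v_p = √[μ(2/r₁ − 1/a_t)] = 9177 m/s.
Δv₁ = v_p − v_c1 = 1759 m/s.
At r₂: circular v_c2 = √(μ/r₂) = 4109 m/s; transfer-apogee v_a = √[μ(2/r₂ − 1/a_t)] = 2815 m/s.
Δv₂ = v_c2 − v_a = 1293 m/s.
Total Δv = Δv₁ + Δv₂ = 3052 m/s = 3.052 km/s.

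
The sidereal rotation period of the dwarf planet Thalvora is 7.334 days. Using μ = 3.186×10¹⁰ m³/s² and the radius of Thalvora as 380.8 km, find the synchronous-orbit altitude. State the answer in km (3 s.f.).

T = 7.334 days = 6.337×10⁵ s.
A synchronous orbit has period T, so by Kepler's third law a = (μT²/4π²)^(1/3).
μT²/4π² = 3.186×10¹⁰ × (6.337×10⁵)² / 39.48 = 3.240×10²⁰ m³.
a = 6.869×10⁶ m = 6868.6 km.
Altitude h = a − R = 6868.6 − 380.8 = 6487.8 km.

h_sync ≈ 6490 km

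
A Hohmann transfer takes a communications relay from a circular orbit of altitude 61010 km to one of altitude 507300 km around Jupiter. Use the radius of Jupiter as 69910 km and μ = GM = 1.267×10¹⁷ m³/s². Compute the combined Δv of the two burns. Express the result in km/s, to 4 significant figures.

Δv_total ≈ 14.42 km/s

r₁ = 69910 + 61010 = 130920 km = 1.3092×10⁸ m.
r₂ = 69910 + 507300 = 577210 km = 5.7721×10⁸ m.
Transfer ellipse a_t = (r₁ + r₂)/2 = 3.541×10⁸ m.
At r₁: circular v_c1 = √(μ/r₁) = 31110 m/s; transfer-perijove v_p = √[μ(2/r₁ − 1/a_t)] = 39720 m/s.
Δv₁ = v_p − v_c1 = 8611 m/s.
At r₂: circular v_c2 = √(μ/r₂) = 14820 m/s; transfer-apojove v_a = √[μ(2/r₂ − 1/a_t)] = 9009 m/s.
Δv₂ = v_c2 − v_a = 5807 m/s.
Total Δv = Δv₁ + Δv₂ = 14420 m/s = 14.42 km/s.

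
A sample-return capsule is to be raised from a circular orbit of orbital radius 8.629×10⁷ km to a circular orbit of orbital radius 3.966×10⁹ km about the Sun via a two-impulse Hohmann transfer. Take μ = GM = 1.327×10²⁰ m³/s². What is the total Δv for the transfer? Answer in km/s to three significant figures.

r₁ = 8.629×10⁷ km = 8.629×10¹⁰ m.
r₂ = 3.966×10⁹ km = 3.966×10¹² m.
Transfer ellipse a_t = (r₁ + r₂)/2 = 2.026×10¹² m.
At r₁: circular v_c1 = √(μ/r₁) = 39220 m/s; transfer-perihelion v_p = √[μ(2/r₁ − 1/a_t)] = 54870 m/s.
Δv₁ = v_p − v_c1 = 15650 m/s.
At r₂: circular v_c2 = √(μ/r₂) = 5784 m/s; transfer-aphelion v_a = √[μ(2/r₂ − 1/a_t)] = 1194 m/s.
Δv₂ = v_c2 − v_a = 4591 m/s.
Total Δv = Δv₁ + Δv₂ = 20240 m/s = 20.24 km/s.

Δv_total ≈ 20.2 km/s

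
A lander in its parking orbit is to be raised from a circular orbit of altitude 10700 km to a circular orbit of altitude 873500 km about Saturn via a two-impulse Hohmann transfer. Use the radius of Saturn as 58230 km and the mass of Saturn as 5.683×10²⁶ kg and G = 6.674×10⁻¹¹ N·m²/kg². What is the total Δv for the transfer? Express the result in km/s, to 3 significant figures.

μ = GM = 6.674×10⁻¹¹ × 5.683×10²⁶ = 3.793×10¹⁶ m³/s².
r₁ = 58230 + 10700 = 68930 km = 6.8930×10⁷ m.
r₂ = 58230 + 873500 = 931730 km = 9.3173×10⁸ m.
Transfer ellipse a_t = (r₁ + r₂)/2 = 5.003×10⁸ m.
At r₁: circular v_c1 = √(μ/r₁) = 23460 m/s; transfer-perikrone v_p = √[μ(2/r₁ − 1/a_t)] = 32010 m/s.
Δv₁ = v_p − v_c1 = 8553 m/s.
At r₂: circular v_c2 = √(μ/r₂) = 6380 m/s; transfer-apokrone v_a = √[μ(2/r₂ − 1/a_t)] = 2368 m/s.
Δv₂ = v_c2 − v_a = 4012 m/s.
Total Δv = Δv₁ + Δv₂ = 12570 m/s = 12.57 km/s.

Δv_total ≈ 12.6 km/s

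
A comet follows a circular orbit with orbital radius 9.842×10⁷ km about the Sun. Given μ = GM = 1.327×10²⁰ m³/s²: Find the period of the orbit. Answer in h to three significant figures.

T ≈ 4680 h

r = 9.842×10⁷ km = 9.842×10¹⁰ m.
Kepler's third law: T = 2π√(r³/μ) = 2π√((9.842×10¹⁰)³ / 1.327×10²⁰).
r³/μ = 7.184×10¹² s², so T = 2π × 2.680×10⁶ = 1.684×10⁷ s.
Converting: 1.684×10⁷ s ÷ 3600 = 4678 h.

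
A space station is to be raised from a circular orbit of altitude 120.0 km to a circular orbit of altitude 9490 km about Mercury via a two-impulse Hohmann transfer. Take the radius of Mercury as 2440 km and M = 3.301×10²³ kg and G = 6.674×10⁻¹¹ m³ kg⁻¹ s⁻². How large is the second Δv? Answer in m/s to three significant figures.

Δv ≈ 551 m/s

μ = GM = 6.674×10⁻¹¹ × 3.301×10²³ = 2.203×10¹³ m³/s².
r₁ = 2440 + 120.0 = 2560.0 km = 2.5600×10⁶ m.
r₂ = 2440 + 9490 = 11930 km = 1.1930×10⁷ m.
Transfer ellipse a_t = (r₁ + r₂)/2 = 7.245×10⁶ m.
At r₁: circular v_c1 = √(μ/r₁) = 2934 m/s; transfer-periherm v_p = √[μ(2/r₁ − 1/a_t)] = 3764 m/s.
At r₂: circular v_c2 = √(μ/r₂) = 1359 m/s; transfer-apoherm v_a = √[μ(2/r₂ − 1/a_t)] = 807.8 m/s.
Δv₂ = v_c2 − v_a = 551.1 m/s.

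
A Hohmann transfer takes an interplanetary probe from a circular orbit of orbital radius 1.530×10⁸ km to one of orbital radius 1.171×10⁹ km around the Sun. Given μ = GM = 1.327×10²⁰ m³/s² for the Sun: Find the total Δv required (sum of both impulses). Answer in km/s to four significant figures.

r₁ = 1.530×10⁸ km = 1.530×10¹¹ m.
r₂ = 1.171×10⁹ km = 1.171×10¹² m.
Transfer ellipse a_t = (r₁ + r₂)/2 = 6.620×10¹¹ m.
At r₁: circular v_c1 = √(μ/r₁) = 29450 m/s; transfer-perihelion v_p = √[μ(2/r₁ − 1/a_t)] = 39170 m/s.
Δv₁ = v_p − v_c1 = 9718 m/s.
At r₂: circular v_c2 = √(μ/r₂) = 10650 m/s; transfer-aphelion v_a = √[μ(2/r₂ − 1/a_t)] = 5118 m/s.
Δv₂ = v_c2 − v_a = 5528 m/s.
Total Δv = Δv₁ + Δv₂ = 15250 m/s = 15.25 km/s.

Δv_total ≈ 15.25 km/s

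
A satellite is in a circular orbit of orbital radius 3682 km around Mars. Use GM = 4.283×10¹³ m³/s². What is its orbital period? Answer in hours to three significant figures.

r = 3682 km = 3.682×10⁶ m.
Kepler's third law: T = 2π√(r³/μ) = 2π√((3.682×10⁶)³ / 4.283×10¹³).
r³/μ = 1.165×10⁶ s², so T = 2π × 1.080×10³ = 6.783×10³ s.
Converting: 6.783×10³ s ÷ 3600 = 1.884 hours.

T ≈ 1.88 hours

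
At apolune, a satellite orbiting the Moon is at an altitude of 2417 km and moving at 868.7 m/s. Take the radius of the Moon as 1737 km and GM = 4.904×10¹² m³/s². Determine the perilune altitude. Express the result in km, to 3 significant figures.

perilune altitude ≈ 214 km

r_a = 1737 + 2417 = 4154.0 km = 4.154×10⁶ m.
Specific energy ε = v²/2 − μ/r = -8.032×10⁵ J/kg, so a = −μ/(2ε) = 3.053×10⁶ m.
The apsides satisfy r_p + r_a = 2a, so the perilune radius is 2a − r_a = 1.951×10⁶ m = 1951.4 km.
Perilune altitude = 1951.4 − 1737 = 214.36 km.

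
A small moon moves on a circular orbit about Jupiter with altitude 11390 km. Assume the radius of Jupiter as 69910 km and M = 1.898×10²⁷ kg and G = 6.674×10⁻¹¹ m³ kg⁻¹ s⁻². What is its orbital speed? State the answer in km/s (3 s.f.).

v ≈ 39.5 km/s

μ = GM = 6.674×10⁻¹¹ × 1.898×10²⁷ = 1.267×10¹⁷ m³/s².
r = 69910 + 11390 = 81300 km = 8.1300×10⁷ m.
For a circular orbit v = √(μ/r) = √(1.267×10¹⁷ / 8.130×10⁷) = √(1.558×10⁹) = 39470 m/s.
That is 39.47 km/s.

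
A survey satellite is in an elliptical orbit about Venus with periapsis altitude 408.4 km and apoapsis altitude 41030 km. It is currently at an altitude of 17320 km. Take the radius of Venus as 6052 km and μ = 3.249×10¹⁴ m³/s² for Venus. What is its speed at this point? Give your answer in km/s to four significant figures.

v ≈ 3.958 km/s

r_p = 6052 + 408.4 = 6460.4 km = 6.4604×10⁶ m.
r_a = 6052 + 41030 = 47082 km = 4.7082×10⁷ m.
r = 6052 + 17320 = 23372 km = 2.337×10⁷ m.
Semi-major axis a = (r_p + r_a)/2 = 26771 km = 2.677×10⁷ m.
Vis-viva: v² = μ(2/r − 1/a) = 3.249×10¹⁴ × (8.557×10⁻⁸ − 3.735×10⁻⁸) = 1.567×10⁷ m²/s².
v = 3958 m/s = 3.958 km/s.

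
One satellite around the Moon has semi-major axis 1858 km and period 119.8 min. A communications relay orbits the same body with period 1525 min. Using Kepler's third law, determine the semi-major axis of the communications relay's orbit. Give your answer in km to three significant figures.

Kepler's third law: a³ ∝ T², so a₂ = a₁ (T₂/T₁)^(2/3).
T₂/T₁ = 12.73, (T₂/T₁)^(2/3) = 5.452.
a₂ = 1858 × 5.452 = 10130 km.

a₂ ≈ 10100 km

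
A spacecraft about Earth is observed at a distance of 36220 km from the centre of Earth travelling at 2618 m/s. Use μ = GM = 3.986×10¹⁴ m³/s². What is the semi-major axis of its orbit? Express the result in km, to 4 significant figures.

r = 3.622×10⁷ m.
Vis-viva rearranged: 1/a = 2/r − v²/μ = 5.522×10⁻⁸ − 1.719×10⁻⁸ = 3.802×10⁻⁸ m⁻¹.
a = 2.630×10⁷ m = 26300 km.

a ≈ 26300 km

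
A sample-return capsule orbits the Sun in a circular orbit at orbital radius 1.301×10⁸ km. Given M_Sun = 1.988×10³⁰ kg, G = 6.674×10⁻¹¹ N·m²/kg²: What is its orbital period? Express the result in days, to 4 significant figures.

μ = GM = 6.674×10⁻¹¹ × 1.988×10³⁰ = 1.327×10²⁰ m³/s².
r = 1.301×10⁸ km = 1.301×10¹¹ m.
Kepler's third law: T = 2π√(r³/μ) = 2π√((1.301×10¹¹)³ / 1.327×10²⁰).
r³/μ = 1.660×10¹³ s², so T = 2π × 4.074×10⁶ = 2.560×10⁷ s.
Converting: 2.560×10⁷ s ÷ 86400 = 296.3 days.

T ≈ 296.3 days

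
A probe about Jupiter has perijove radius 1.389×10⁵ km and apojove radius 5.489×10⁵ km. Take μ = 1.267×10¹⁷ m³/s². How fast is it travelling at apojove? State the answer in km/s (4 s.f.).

v ≈ 9.656 km/s

Semi-major axis a = (r_p + r_a)/2 = 3.4390×10⁵ km = 3.439×10⁸ m.
Vis-viva: v² = μ(2/r − 1/a) = 1.267×10¹⁷ × (3.644×10⁻⁹ − 2.908×10⁻⁹) = 9.323×10⁷ m²/s².
v = 9656 m/s = 9.656 km/s.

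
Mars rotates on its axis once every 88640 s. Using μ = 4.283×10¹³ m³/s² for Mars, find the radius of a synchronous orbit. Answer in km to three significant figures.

r_sync ≈ 20400 km

A synchronous orbit has period T, so by Kepler's third law a = (μT²/4π²)^(1/3).
μT²/4π² = 4.283×10¹³ × (8.864×10⁴)² / 39.48 = 8.524×10²¹ m³.
a = 2.043×10⁷ m = 20428 km.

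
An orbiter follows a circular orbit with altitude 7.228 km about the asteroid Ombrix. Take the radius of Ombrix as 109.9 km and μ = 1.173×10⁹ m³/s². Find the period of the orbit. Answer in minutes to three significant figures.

r = 109.9 + 7.228 = 117.13 km = 1.1713×10⁵ m.
Kepler's third law: T = 2π√(r³/μ) = 2π√((1.171×10⁵)³ / 1.173×10⁹).
r³/μ = 1.370×10⁶ s², so T = 2π × 1.170×10³ = 7.354×10³ s.
Converting: 7.354×10³ s ÷ 60.00 = 122.6 minutes.

T ≈ 123 minutes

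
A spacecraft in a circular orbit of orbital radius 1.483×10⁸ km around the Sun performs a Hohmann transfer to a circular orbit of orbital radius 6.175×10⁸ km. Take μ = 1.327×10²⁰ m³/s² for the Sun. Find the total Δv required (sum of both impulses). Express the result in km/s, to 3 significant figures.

Δv_total ≈ 13.6 km/s

r₁ = 1.483×10⁸ km = 1.483×10¹¹ m.
r₂ = 6.175×10⁸ km = 6.175×10¹¹ m.
Transfer ellipse a_t = (r₁ + r₂)/2 = 3.829×10¹¹ m.
At r₁: circular v_c1 = √(μ/r₁) = 29910 m/s; transfer-perihelion v_p = √[μ(2/r₁ − 1/a_t)] = 37990 m/s.
Δv₁ = v_p − v_c1 = 8074 m/s.
At r₂: circular v_c2 = √(μ/r₂) = 14660 m/s; transfer-aphelion v_a = √[μ(2/r₂ − 1/a_t)] = 9123 m/s.
Δv₂ = v_c2 − v_a = 5536 m/s.
Total Δv = Δv₁ + Δv₂ = 13610 m/s = 13.61 km/s.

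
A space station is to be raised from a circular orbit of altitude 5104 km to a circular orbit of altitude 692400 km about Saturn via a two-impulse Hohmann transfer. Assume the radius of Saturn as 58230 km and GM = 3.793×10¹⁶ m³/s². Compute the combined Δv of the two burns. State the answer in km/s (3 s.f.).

Δv_total ≈ 13.1 km/s

r₁ = 58230 + 5104 = 63334 km = 6.3334×10⁷ m.
r₂ = 58230 + 692400 = 750630 km = 7.5063×10⁸ m.
Transfer ellipse a_t = (r₁ + r₂)/2 = 4.070×10⁸ m.
At r₁: circular v_c1 = √(μ/r₁) = 24470 m/s; transfer-perikrone v_p = √[μ(2/r₁ − 1/a_t)] = 33240 m/s.
Δv₁ = v_p − v_c1 = 8763 m/s.
At r₂: circular v_c2 = √(μ/r₂) = 7109 m/s; transfer-apokrone v_a = √[μ(2/r₂ − 1/a_t)] = 2804 m/s.
Δv₂ = v_c2 − v_a = 4304 m/s.
Total Δv = Δv₁ + Δv₂ = 13070 m/s = 13.07 km/s.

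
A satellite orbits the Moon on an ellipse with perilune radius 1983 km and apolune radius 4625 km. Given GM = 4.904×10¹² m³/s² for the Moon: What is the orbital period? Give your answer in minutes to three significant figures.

T ≈ 284 minutes

Semi-major axis a = (r_p + r_a)/2 = (1983.0 + 4625.0)/2 = 3304.0 km = 3.304×10⁶ m.
By Kepler's third law T = 2π√(a³/μ) = 2π × 2.712×10³ = 1.704×10⁴ s.
= 284.0 minutes.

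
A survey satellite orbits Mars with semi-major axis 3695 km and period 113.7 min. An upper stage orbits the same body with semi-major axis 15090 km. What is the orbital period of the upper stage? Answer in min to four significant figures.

Kepler's third law: T² ∝ a³, so T₂ = T₁ (a₂/a₁)^(3/2).
a₂/a₁ = 4.084, (a₂/a₁)^(3/2) = 8.253.
T₂ = 113.7 × 8.253 = 938.4 min.

T₂ ≈ 938.4 min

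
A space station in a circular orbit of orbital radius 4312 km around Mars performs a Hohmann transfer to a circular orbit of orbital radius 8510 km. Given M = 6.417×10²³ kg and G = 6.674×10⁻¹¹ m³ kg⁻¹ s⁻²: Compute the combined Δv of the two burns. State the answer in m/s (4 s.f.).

μ = GM = 6.674×10⁻¹¹ × 6.417×10²³ = 4.283×10¹³ m³/s².
r₁ = 4312 km = 4.312×10⁶ m.
r₂ = 8510 km = 8.510×10⁶ m.
Transfer ellipse a_t = (r₁ + r₂)/2 = 6.411×10⁶ m.
At r₁: circular v_c1 = √(μ/r₁) = 3152 m/s; transfer-periapsis v_p = √[μ(2/r₁ − 1/a_t)] = 3631 m/s.
Δv₁ = v_p − v_c1 = 479.4 m/s.
At r₂: circular v_c2 = √(μ/r₂) = 2243 m/s; transfer-apoapsis v_a = √[μ(2/r₂ − 1/a_t)] = 1840 m/s.
Δv₂ = v_c2 − v_a = 403.5 m/s.
Total Δv = Δv₁ + Δv₂ = 883.0 m/s.

Δv_total ≈ 883.0 m/s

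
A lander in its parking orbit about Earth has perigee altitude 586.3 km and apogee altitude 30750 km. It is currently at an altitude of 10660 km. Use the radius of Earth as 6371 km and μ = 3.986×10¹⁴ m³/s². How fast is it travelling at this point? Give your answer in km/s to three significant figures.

r_p = 6371 + 586.3 = 6957.3 km = 6.9573×10⁶ m.
r_a = 6371 + 30750 = 37121 km = 3.7121×10⁷ m.
r = 6371 + 10660 = 17031 km = 1.703×10⁷ m.
Semi-major axis a = (r_p + r_a)/2 = 22039 km = 2.204×10⁷ m.
Vis-viva: v² = μ(2/r − 1/a) = 3.986×10¹⁴ × (1.174×10⁻⁷ − 4.537×10⁻⁸) = 2.872×10⁷ m²/s².
v = 5359 m/s = 5.359 km/s.

v ≈ 5.36 km/s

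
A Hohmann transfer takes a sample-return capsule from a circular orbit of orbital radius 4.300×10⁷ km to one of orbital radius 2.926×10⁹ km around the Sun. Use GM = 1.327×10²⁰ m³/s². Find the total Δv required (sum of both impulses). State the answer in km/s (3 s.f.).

Δv_total ≈ 28.0 km/s

r₁ = 4.300×10⁷ km = 4.300×10¹⁰ m.
r₂ = 2.926×10⁹ km = 2.926×10¹² m.
Transfer ellipse a_t = (r₁ + r₂)/2 = 1.484×10¹² m.
At r₁: circular v_c1 = √(μ/r₁) = 55550 m/s; transfer-perihelion v_p = √[μ(2/r₁ − 1/a_t)] = 77990 m/s.
Δv₁ = v_p − v_c1 = 22440 m/s.
At r₂: circular v_c2 = √(μ/r₂) = 6734 m/s; transfer-aphelion v_a = √[μ(2/r₂ − 1/a_t)] = 1146 m/s.
Δv₂ = v_c2 − v_a = 5588 m/s.
Total Δv = Δv₁ + Δv₂ = 28030 m/s = 28.03 km/s.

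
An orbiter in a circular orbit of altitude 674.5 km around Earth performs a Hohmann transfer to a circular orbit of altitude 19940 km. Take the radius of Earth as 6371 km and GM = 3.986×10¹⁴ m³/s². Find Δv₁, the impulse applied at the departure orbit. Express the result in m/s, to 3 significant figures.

Δv ≈ 1930 m/s

r₁ = 6371 + 674.5 = 7045.5 km = 7.0455×10⁶ m.
r₂ = 6371 + 19940 = 26311 km = 2.6311×10⁷ m.
Transfer ellipse a_t = (r₁ + r₂)/2 = 1.668×10⁷ m.
At r₁: circular v_c1 = √(μ/r₁) = 7522 m/s; transfer-perigee v_p = √[μ(2/r₁ − 1/a_t)] = 9447 m/s.
Δv₁ = v_p − v_c1 = 1926 m/s.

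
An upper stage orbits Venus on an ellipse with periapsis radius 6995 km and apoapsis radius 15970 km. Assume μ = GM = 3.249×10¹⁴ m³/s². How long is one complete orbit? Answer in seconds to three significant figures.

T ≈ 13600 seconds

Semi-major axis a = (r_p + r_a)/2 = (6995.0 + 15970)/2 = 11482 km = 1.148×10⁷ m.
By Kepler's third law T = 2π√(a³/μ) = 2π × 2.159×10³ = 1.356×10⁴ s.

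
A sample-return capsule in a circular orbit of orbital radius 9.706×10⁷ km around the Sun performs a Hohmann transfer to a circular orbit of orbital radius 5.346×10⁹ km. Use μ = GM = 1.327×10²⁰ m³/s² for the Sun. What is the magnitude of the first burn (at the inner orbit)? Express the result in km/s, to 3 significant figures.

r₁ = 9.706×10⁷ km = 9.706×10¹⁰ m.
r₂ = 5.346×10⁹ km = 5.346×10¹² m.
Transfer ellipse a_t = (r₁ + r₂)/2 = 2.722×10¹² m.
At r₁: circular v_c1 = √(μ/r₁) = 36980 m/s; transfer-perihelion v_p = √[μ(2/r₁ − 1/a_t)] = 51820 m/s.
Δv₁ = v_p − v_c1 = 14850 m/s.
= 14.85 km/s.

Δv ≈ 14.8 km/s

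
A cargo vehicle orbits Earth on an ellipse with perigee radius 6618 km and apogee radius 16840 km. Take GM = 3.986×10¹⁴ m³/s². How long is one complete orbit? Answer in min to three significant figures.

T ≈ 211 min

Semi-major axis a = (r_p + r_a)/2 = (6618.0 + 16840)/2 = 11729 km = 1.173×10⁷ m.
By Kepler's third law T = 2π√(a³/μ) = 2π × 2.012×10³ = 1.264×10⁴ s.
= 210.7 min.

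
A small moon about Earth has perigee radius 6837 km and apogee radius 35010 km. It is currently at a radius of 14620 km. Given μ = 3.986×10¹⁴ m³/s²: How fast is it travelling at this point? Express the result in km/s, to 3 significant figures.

v ≈ 5.96 km/s

Semi-major axis a = (r_p + r_a)/2 = 20924 km = 2.092×10⁷ m.
Vis-viva: v² = μ(2/r − 1/a) = 3.986×10¹⁴ × (1.368×10⁻⁷ − 4.779×10⁻⁸) = 3.548×10⁷ m²/s².
v = 5956 m/s = 5.956 km/s.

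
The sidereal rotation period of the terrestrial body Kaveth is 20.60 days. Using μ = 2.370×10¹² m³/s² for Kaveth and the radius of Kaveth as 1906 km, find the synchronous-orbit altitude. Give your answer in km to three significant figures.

h_sync ≈ 55600 km

T = 20.60 days = 1.780×10⁶ s.
A synchronous orbit has period T, so by Kepler's third law a = (μT²/4π²)^(1/3).
μT²/4π² = 2.370×10¹² × (1.780×10⁶)² / 39.48 = 1.902×10²³ m³.
a = 5.751×10⁷ m = 57506 km.
Altitude h = a − R = 57506 − 1906 = 55600 km.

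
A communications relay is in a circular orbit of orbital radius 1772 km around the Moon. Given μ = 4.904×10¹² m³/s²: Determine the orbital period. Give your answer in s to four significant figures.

r = 1772 km = 1.772×10⁶ m.
Kepler's third law: T = 2π√(r³/μ) = 2π√((1.772×10⁶)³ / 4.904×10¹²).
r³/μ = 1.135×10⁶ s², so T = 2π × 1.065×10³ = 6.693×10³ s.

T ≈ 6693 s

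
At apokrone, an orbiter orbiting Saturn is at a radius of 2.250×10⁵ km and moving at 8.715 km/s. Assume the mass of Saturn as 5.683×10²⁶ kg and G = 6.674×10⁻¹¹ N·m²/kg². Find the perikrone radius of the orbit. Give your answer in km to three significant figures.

perikrone radius ≈ 65400 km

μ = GM = 6.674×10⁻¹¹ × 5.683×10²⁶ = 3.793×10¹⁶ m³/s².
r_a = 2.250×10⁸ m.
Specific energy ε = v²/2 − μ/r = -1.306×10⁸ J/kg, so a = −μ/(2ε) = 1.452×10⁸ m.
The apsides satisfy r_p + r_a = 2a, so the perikrone radius is 2a − r_a = 6.543×10⁷ m = 65428 km.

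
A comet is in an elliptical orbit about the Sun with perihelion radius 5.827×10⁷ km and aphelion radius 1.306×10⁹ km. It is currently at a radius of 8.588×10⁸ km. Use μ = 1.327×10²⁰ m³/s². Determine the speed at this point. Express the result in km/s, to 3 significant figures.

Semi-major axis a = (r_p + r_a)/2 = 6.8214×10⁸ km = 6.821×10¹¹ m.
Vis-viva: v² = μ(2/r − 1/a) = 1.327×10²⁰ × (2.329×10⁻¹² − 1.466×10⁻¹²) = 1.145×10⁸ m²/s².
v = 10700 m/s = 10.70 km/s.

v ≈ 10.7 km/s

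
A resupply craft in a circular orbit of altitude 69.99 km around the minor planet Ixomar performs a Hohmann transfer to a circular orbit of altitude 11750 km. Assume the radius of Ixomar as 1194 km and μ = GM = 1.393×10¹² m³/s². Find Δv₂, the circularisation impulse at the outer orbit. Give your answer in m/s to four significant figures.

r₁ = 1194 + 69.99 = 1264.0 km = 1.2640×10⁶ m.
r₂ = 1194 + 11750 = 12944 km = 1.2944×10⁷ m.
Transfer ellipse a_t = (r₁ + r₂)/2 = 7.104×10⁶ m.
At r₁: circular v_c1 = √(μ/r₁) = 1050 m/s; transfer-periapsis v_p = √[μ(2/r₁ − 1/a_t)] = 1417 m/s.
At r₂: circular v_c2 = √(μ/r₂) = 328.1 m/s; transfer-apoapsis v_a = √[μ(2/r₂ − 1/a_t)] = 138.4 m/s.
Δv₂ = v_c2 − v_a = 189.7 m/s.

Δv ≈ 189.7 m/s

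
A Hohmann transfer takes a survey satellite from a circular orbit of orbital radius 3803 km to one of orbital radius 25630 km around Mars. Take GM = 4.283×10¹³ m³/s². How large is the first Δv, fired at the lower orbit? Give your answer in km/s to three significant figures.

r₁ = 3803 km = 3.803×10⁶ m.
r₂ = 25630 km = 2.563×10⁷ m.
Transfer ellipse a_t = (r₁ + r₂)/2 = 1.472×10⁷ m.
At r₁: circular v_c1 = √(μ/r₁) = 3356 m/s; transfer-periapsis v_p = √[μ(2/r₁ − 1/a_t)] = 4429 m/s.
Δv₁ = v_p − v_c1 = 1073 m/s.
= 1.073 km/s.

Δv ≈ 1.07 km/s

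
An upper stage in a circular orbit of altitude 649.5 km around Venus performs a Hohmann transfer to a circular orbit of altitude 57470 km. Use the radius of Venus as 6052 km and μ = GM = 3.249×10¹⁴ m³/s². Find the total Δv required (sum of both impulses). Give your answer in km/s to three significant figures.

Δv_total ≈ 3.68 km/s

r₁ = 6052 + 649.5 = 6701.5 km = 6.7015×10⁶ m.
r₂ = 6052 + 57470 = 63522 km = 6.3522×10⁷ m.
Transfer ellipse a_t = (r₁ + r₂)/2 = 3.511×10⁷ m.
At r₁: circular v_c1 = √(μ/r₁) = 6963 m/s; transfer-periapsis v_p = √[μ(2/r₁ − 1/a_t)] = 9365 m/s.
Δv₁ = v_p − v_c1 = 2402 m/s.
At r₂: circular v_c2 = √(μ/r₂) = 2262 m/s; transfer-apoapsis v_a = √[μ(2/r₂ − 1/a_t)] = 988.0 m/s.
Δv₂ = v_c2 − v_a = 1274 m/s.
Total Δv = Δv₁ + Δv₂ = 3676 m/s = 3.676 km/s.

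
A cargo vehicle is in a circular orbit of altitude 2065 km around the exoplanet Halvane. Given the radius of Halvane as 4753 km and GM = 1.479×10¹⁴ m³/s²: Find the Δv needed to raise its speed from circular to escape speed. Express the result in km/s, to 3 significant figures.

Δv ≈ 1.93 km/s

r = 4753 + 2065 = 6818.0 km = 6.8180×10⁶ m.
Circular speed v_c = √(μ/r) = 4658 m/s.
Escape speed v_esc = √(2μ/r) = √2 × v_c = 6587 m/s.
Δv = v_esc − v_c = 1929 m/s = 1.929 km/s.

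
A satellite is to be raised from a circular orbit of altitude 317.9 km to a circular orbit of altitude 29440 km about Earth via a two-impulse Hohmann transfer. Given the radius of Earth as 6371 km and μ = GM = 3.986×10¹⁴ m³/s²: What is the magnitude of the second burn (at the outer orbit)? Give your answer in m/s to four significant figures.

Δv ≈ 1464 m/s

r₁ = 6371 + 317.9 = 6688.9 km = 6.6889×10⁶ m.
r₂ = 6371 + 29440 = 35811 km = 3.5811×10⁷ m.
Transfer ellipse a_t = (r₁ + r₂)/2 = 2.125×10⁷ m.
At r₁: circular v_c1 = √(μ/r₁) = 7720 m/s; transfer-perigee v_p = √[μ(2/r₁ − 1/a_t)] = 10020 m/s.
At r₂: circular v_c2 = √(μ/r₂) = 3336 m/s; transfer-apogee v_a = √[μ(2/r₂ − 1/a_t)] = 1872 m/s.
Δv₂ = v_c2 − v_a = 1464 m/s.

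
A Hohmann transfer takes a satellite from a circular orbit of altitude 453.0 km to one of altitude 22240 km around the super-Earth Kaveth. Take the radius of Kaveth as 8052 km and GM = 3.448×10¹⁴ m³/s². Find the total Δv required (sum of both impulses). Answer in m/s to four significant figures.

Δv_total ≈ 2729 m/s

r₁ = 8052 + 453.0 = 8505.0 km = 8.5050×10⁶ m.
r₂ = 8052 + 22240 = 30292 km = 3.0292×10⁷ m.
Transfer ellipse a_t = (r₁ + r₂)/2 = 1.940×10⁷ m.
At r₁: circular v_c1 = √(μ/r₁) = 6367 m/s; transfer-periapsis v_p = √[μ(2/r₁ − 1/a_t)] = 7957 m/s.
Δv₁ = v_p − v_c1 = 1589 m/s.
At r₂: circular v_c2 = √(μ/r₂) = 3374 m/s; transfer-apoapsis v_a = √[μ(2/r₂ − 1/a_t)] = 2234 m/s.
Δv₂ = v_c2 − v_a = 1140 m/s.
Total Δv = Δv₁ + Δv₂ = 2729 m/s.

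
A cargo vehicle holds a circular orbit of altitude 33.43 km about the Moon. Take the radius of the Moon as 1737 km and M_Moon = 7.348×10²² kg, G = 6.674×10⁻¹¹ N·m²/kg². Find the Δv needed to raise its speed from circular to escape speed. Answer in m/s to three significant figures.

μ = GM = 6.674×10⁻¹¹ × 7.348×10²² = 4.904×10¹² m³/s².
r = 1737 + 33.43 = 1770.4 km = 1.7704×10⁶ m.
Circular speed v_c = √(μ/r) = 1664 m/s.
Escape speed v_esc = √(2μ/r) = √2 × v_c = 2354 m/s.
Δv = v_esc − v_c = 689.4 m/s.

Δv ≈ 689 m/s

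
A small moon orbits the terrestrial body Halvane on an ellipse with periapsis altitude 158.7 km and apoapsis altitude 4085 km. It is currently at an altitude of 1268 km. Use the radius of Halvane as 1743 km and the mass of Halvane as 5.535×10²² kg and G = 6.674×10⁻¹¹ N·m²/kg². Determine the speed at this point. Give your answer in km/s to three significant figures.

μ = GM = 6.674×10⁻¹¹ × 5.535×10²² = 3.694×10¹² m³/s².
r_p = 1743 + 158.7 = 1901.7 km = 1.9017×10⁶ m.
r_a = 1743 + 4085 = 5828.0 km = 5.8280×10⁶ m.
r = 1743 + 1268 = 3011.0 km = 3.011×10⁶ m.
Semi-major axis a = (r_p + r_a)/2 = 3864.8 km = 3.865×10⁶ m.
Vis-viva: v² = μ(2/r − 1/a) = 3.694×10¹² × (6.642×10⁻⁷ − 2.587×10⁻⁷) = 1.498×10⁶ m²/s².
v = 1224 m/s = 1.224 km/s.

v ≈ 1.22 km/s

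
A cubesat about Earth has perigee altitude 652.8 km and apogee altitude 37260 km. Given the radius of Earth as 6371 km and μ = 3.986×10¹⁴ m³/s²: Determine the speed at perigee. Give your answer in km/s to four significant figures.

v ≈ 9.887 km/s

r_p = 6371 + 652.8 = 7023.8 km = 7.0238×10⁶ m.
r_a = 6371 + 37260 = 43631 km = 4.3631×10⁷ m.
Semi-major axis a = (r_p + r_a)/2 = 25327 km = 2.533×10⁷ m.
Vis-viva: v² = μ(2/r − 1/a) = 3.986×10¹⁴ × (2.847×10⁻⁷ − 3.948×10⁻⁸) = 9.776×10⁷ m²/s².
v = 9887 m/s = 9.887 km/s.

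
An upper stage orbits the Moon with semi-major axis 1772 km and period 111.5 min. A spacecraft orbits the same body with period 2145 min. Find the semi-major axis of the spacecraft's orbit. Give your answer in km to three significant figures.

a₂ ≈ 12700 km

Kepler's third law: a³ ∝ T², so a₂ = a₁ (T₂/T₁)^(2/3).
T₂/T₁ = 19.24, (T₂/T₁)^(2/3) = 7.180.
a₂ = 1772 × 7.180 = 12720 km.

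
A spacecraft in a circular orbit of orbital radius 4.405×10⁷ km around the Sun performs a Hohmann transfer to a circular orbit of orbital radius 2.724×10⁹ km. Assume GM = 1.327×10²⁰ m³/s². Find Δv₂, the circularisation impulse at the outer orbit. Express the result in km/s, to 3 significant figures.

r₁ = 4.405×10⁷ km = 4.405×10¹⁰ m.
r₂ = 2.724×10⁹ km = 2.724×10¹² m.
Transfer ellipse a_t = (r₁ + r₂)/2 = 1.384×10¹² m.
At r₁: circular v_c1 = √(μ/r₁) = 54890 m/s; transfer-perihelion v_p = √[μ(2/r₁ − 1/a_t)] = 77000 m/s.
At r₂: circular v_c2 = √(μ/r₂) = 6980 m/s; transfer-aphelion v_a = √[μ(2/r₂ − 1/a_t)] = 1245 m/s.
Δv₂ = v_c2 − v_a = 5734 m/s.
= 5.734 km/s.

Δv ≈ 5.73 km/s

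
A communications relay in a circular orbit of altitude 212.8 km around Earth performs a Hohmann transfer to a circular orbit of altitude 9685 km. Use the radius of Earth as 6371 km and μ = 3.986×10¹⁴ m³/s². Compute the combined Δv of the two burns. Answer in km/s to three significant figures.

r₁ = 6371 + 212.8 = 6583.8 km = 6.5838×10⁶ m.
r₂ = 6371 + 9685 = 16056 km = 1.6056×10⁷ m.
Transfer ellipse a_t = (r₁ + r₂)/2 = 1.132×10⁷ m.
At r₁: circular v_c1 = √(μ/r₁) = 7781 m/s; transfer-perigee v_p = √[μ(2/r₁ − 1/a_t)] = 9267 m/s.
Δv₁ = v_p − v_c1 = 1486 m/s.
At r₂: circular v_c2 = √(μ/r₂) = 4983 m/s; transfer-apogee v_a = √[μ(2/r₂ − 1/a_t)] = 3800 m/s.
Δv₂ = v_c2 − v_a = 1183 m/s.
Total Δv = Δv₁ + Δv₂ = 2669 m/s = 2.669 km/s.

Δv_total ≈ 2.67 km/s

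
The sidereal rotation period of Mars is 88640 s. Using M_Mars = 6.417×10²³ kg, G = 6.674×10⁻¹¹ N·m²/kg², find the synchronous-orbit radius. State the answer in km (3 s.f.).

μ = GM = 6.674×10⁻¹¹ × 6.417×10²³ = 4.283×10¹³ m³/s².
A synchronous orbit has period T, so by Kepler's third law a = (μT²/4π²)^(1/3).
μT²/4π² = 4.283×10¹³ × (8.864×10⁴)² / 39.48 = 8.524×10²¹ m³.
a = 2.043×10⁷ m = 20427 km.

r_sync ≈ 20400 km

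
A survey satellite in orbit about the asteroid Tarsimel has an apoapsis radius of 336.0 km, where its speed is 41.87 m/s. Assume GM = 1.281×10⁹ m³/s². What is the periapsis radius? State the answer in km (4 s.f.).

periapsis radius ≈ 100.3 km

r_a = 3.360×10⁵ m.
Specific energy ε = v²/2 − μ/r = -2.936×10³ J/kg, so a = −μ/(2ε) = 2.182×10⁵ m.
The apsides satisfy r_p + r_a = 2a, so the periapsis radius is 2a − r_a = 1.003×10⁵ m = 100.32 km.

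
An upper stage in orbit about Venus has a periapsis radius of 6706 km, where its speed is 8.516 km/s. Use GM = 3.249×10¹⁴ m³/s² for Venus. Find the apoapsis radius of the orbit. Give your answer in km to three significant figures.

r_p = 6.706×10⁶ m.
Specific energy ε = v²/2 − μ/r = -1.219×10⁷ J/kg, so a = −μ/(2ε) = 1.333×10⁷ m.
The apsides satisfy r_p + r_a = 2a, so the apoapsis radius is 2a − r_p = 1.995×10⁷ m = 19951 km.

apoapsis radius ≈ 20000 km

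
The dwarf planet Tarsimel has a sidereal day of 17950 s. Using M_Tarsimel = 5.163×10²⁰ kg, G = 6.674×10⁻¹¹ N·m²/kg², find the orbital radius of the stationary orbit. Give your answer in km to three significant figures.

μ = GM = 6.674×10⁻¹¹ × 5.163×10²⁰ = 3.446×10¹⁰ m³/s².
A synchronous orbit has period T, so by Kepler's third law a = (μT²/4π²)^(1/3).
μT²/4π² = 3.446×10¹⁰ × (1.795×10⁴)² / 39.48 = 2.812×10¹⁷ m³.
a = 6.552×10⁵ m = 655.17 km.

r_sync ≈ 655 km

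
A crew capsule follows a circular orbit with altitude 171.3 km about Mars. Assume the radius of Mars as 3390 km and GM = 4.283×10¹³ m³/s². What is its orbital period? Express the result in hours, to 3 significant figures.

r = 3390 + 171.3 = 3561.3 km = 3.5613×10⁶ m.
Kepler's third law: T = 2π√(r³/μ) = 2π√((3.561×10⁶)³ / 4.283×10¹³).
r³/μ = 1.055×10⁶ s², so T = 2π × 1.027×10³ = 6.452×10³ s.
Converting: 6.452×10³ s ÷ 3600 = 1.792 hours.

T ≈ 1.79 hours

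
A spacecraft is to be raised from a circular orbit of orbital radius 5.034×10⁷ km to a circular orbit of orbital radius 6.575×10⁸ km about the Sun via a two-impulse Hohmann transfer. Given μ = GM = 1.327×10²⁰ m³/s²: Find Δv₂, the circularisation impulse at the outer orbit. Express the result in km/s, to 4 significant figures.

r₁ = 5.034×10⁷ km = 5.034×10¹⁰ m.
r₂ = 6.575×10⁸ km = 6.575×10¹¹ m.
Transfer ellipse a_t = (r₁ + r₂)/2 = 3.539×10¹¹ m.
At r₁: circular v_c1 = √(μ/r₁) = 51340 m/s; transfer-perihelion v_p = √[μ(2/r₁ − 1/a_t)] = 69980 m/s.
At r₂: circular v_c2 = √(μ/r₂) = 14210 m/s; transfer-aphelion v_a = √[μ(2/r₂ − 1/a_t)] = 5358 m/s.
Δv₂ = v_c2 − v_a = 8849 m/s.
= 8.849 km/s.

Δv ≈ 8.849 km/s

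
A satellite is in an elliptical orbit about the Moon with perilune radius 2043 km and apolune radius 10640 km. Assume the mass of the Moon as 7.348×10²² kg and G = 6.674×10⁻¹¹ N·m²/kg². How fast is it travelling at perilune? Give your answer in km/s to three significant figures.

μ = GM = 6.674×10⁻¹¹ × 7.348×10²² = 4.904×10¹² m³/s².
Semi-major axis a = (r_p + r_a)/2 = 6341.5 km = 6.342×10⁶ m.
Vis-viva: v² = μ(2/r − 1/a) = 4.904×10¹² × (9.790×10⁻⁷ − 1.577×10⁻⁷) = 4.028×10⁶ m²/s².
v = 2007 m/s = 2.007 km/s.

v ≈ 2.01 km/s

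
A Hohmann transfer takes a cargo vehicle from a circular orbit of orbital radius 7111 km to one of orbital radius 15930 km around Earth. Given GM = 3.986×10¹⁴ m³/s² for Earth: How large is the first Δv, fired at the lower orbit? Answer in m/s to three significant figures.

Δv ≈ 1320 m/s

r₁ = 7111 km = 7.111×10⁶ m.
r₂ = 15930 km = 1.593×10⁷ m.
Transfer ellipse a_t = (r₁ + r₂)/2 = 1.152×10⁷ m.
At r₁: circular v_c1 = √(μ/r₁) = 7487 m/s; transfer-perigee v_p = √[μ(2/r₁ − 1/a_t)] = 8804 m/s.
Δv₁ = v_p − v_c1 = 1317 m/s.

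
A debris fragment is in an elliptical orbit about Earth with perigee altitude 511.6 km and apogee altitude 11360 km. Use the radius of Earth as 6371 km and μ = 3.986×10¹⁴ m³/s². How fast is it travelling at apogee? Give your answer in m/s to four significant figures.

r_p = 6371 + 511.6 = 6882.6 km = 6.8826×10⁶ m.
r_a = 6371 + 11360 = 17731 km = 1.7731×10⁷ m.
Semi-major axis a = (r_p + r_a)/2 = 12307 km = 1.231×10⁷ m.
Vis-viva: v² = μ(2/r − 1/a) = 3.986×10¹⁴ × (1.128×10⁻⁷ − 8.126×10⁻⁸) = 1.257×10⁷ m²/s².
v = 3546 m/s.

v ≈ 3546 m/s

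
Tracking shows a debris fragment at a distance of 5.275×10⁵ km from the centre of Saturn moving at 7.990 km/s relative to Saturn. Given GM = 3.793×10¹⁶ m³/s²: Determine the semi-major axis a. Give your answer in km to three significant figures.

r = 5.275×10⁸ m.
Specific orbital energy ε = v²/2 − μ/r = (7990)²/2 − 3.793×10¹⁶/5.275×10⁸ = -3.999×10⁷ J/kg.
Since ε = −μ/(2a), a = −μ/(2ε) = 4.743×10⁸ m = 4.7430×10⁵ km.

a ≈ 4.74×10⁵ km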